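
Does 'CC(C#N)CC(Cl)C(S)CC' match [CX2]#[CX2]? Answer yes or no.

No

The pattern [CX2]#[CX2] describes a carbon-carbon triple bond — an alkyne.
The closest candidate here is a nitrile (-C#N), but the triple bond is C#N, not C#C. No other fragment satisfies the full query, so there is no match.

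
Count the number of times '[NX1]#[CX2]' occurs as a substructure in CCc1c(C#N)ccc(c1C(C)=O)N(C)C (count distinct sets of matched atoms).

1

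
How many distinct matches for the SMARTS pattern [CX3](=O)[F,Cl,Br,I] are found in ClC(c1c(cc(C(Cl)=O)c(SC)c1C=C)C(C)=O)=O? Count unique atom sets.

[CX3](=O)[F,Cl,Br,I] is the SMARTS for an acyl halide: a carbonyl carbon bonded to a halogen.
The molecule carries 2 separate instances of an acyl chloride (-C(=O)Cl) meeting every constraint; each maps to a distinct set of atoms, giving 2 matches.

2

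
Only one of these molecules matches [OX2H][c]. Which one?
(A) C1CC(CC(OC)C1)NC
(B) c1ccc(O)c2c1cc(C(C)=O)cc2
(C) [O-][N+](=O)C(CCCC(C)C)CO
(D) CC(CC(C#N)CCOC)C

[OX2H][c] describes a hydroxyl oxygen attached to an aromatic carbon (a phenol).
(A) has a methoxy ether (-OCH3) but the oxygen has H0, not H1.
(B) contains a hydroxyl group (-OH), which satisfies every atom and bond constraint.
(C) has a hydroxyl group (-OH) but the -OH is on an aliphatic carbon, not an aromatic c.
(D) has a methoxy ether (-OCH3) but the oxygen has H0, not H1.
So the answer is (B).

B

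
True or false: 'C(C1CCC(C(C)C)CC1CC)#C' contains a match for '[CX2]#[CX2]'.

True

The pattern [CX2]#[CX2] describes a carbon-carbon triple bond — an alkyne.
The molecule carries an ethynyl group (-C#CH), whose atoms satisfy every constraint of the query, so the pattern matches.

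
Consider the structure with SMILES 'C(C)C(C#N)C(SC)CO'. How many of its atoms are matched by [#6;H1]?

2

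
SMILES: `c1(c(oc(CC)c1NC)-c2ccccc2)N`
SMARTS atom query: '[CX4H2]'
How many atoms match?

1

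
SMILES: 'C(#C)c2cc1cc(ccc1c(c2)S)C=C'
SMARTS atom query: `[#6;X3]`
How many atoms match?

12

Check the 15 heavy atoms by environment: 10× c (aromatic, X3) → match; 1× S (X2) → no; 2× C (X3) → match; 2× C (X2) → no.
Summing the matching environments: 10 + 2 = 12 matching atoms.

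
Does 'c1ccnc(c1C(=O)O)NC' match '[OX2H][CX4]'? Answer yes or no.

The pattern [OX2H][CX4] describes a hydroxyl oxygen bound to an sp3 (X4) carbon — an aliphatic alcohol.
The closest candidate here is a carboxylic acid group (-C(=O)OH), but the -OH is on a CX3 carbonyl carbon, not a CX4 carbon. No other fragment satisfies the full query, so there is no match.

No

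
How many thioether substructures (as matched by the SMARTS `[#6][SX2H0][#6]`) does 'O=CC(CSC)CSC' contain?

2

[#6][SX2H0][#6] is the SMARTS for a thioether: an aliphatic sulfur bridging two carbons with no H on the sulfur.
The molecule carries 2 separate instances of a methylthio ether (-SCH3) meeting every constraint; each maps to a distinct set of atoms, giving 2 matches.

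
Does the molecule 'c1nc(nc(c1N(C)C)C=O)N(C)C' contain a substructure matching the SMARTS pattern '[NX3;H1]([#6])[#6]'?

The pattern [NX3;H1]([#6])[#6] describes a trivalent nitrogen with one H, bonded to two carbons — a secondary amine.
The closest candidate here is a dimethylamino group (-N(CH3)2), but the nitrogen has H0, not H1. No other fragment satisfies the full query, so there is no match.

No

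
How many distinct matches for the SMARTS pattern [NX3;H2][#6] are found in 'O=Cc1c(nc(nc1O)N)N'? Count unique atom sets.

2

[NX3;H2][#6] is the SMARTS for a primary amine: a trivalent nitrogen with two H attached to carbon.
The molecule carries 2 separate instances of a primary amino group (-NH2) meeting every constraint; each maps to a distinct set of atoms, giving 2 matches.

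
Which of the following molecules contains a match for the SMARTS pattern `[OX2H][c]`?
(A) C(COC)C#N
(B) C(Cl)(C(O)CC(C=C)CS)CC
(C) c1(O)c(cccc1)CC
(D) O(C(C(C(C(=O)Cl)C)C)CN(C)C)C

C

[OX2H][c] describes a hydroxyl oxygen attached to an aromatic carbon (a phenol).
(A) has a methoxy ether (-OCH3) but the oxygen has H0, not H1.
(B) has a hydroxyl group (-OH) but the -OH is on an aliphatic carbon, not an aromatic c.
(C) contains a hydroxyl group (-OH), which satisfies every atom and bond constraint.
(D) has a methoxy ether (-OCH3) but the oxygen has H0, not H1.
So the answer is (C).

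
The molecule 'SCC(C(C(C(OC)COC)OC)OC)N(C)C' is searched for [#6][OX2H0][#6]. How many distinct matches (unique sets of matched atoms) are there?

4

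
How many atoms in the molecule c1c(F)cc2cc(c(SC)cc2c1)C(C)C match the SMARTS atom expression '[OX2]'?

0

The query [OX2] means: aliphatic oxygen with two total connections — ether, hydroxyl, or ester single-bond O.
Check the 16 heavy atoms by environment: 10× c (aromatic, X3) → no; 4× C (X4) → no; 1× S (X2) → no; 1× F (X1) → no.
No environment satisfies the query, so 0 matching atoms.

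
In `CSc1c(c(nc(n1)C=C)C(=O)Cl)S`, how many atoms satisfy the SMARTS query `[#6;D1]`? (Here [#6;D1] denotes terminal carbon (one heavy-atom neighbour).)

2

The query [#6;D1] means: carbon bonded to exactly one heavy atom.
Check the 14 heavy atoms by environment: 2× n (aromatic, D2) → no; 4× c (aromatic, D3) → no; 1× C (D3) → no; 1× O (D1) → no; 1× Cl (D1) → no; 1× S (D2) → no; 2× C (D1) → match; 1× C (D2) → no; 1× S (D1) → no.
That gives 2 matching atoms.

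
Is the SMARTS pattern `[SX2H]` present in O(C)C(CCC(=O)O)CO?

The pattern [SX2H] describes an aliphatic sulfur with two connections, one being H — a thiol.
The closest candidate here is a hydroxyl group (-OH), but it is an -OH, not an -SH. No other fragment satisfies the full query, so there is no match.

No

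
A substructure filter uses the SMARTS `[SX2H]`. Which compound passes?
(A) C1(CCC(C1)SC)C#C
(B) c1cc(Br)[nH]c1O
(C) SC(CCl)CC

C

[SX2H] describes an aliphatic sulfur with two connections, one being H (a thiol).
(A) has a methylthio ether (-SCH3) but the sulfur has H0 (bonded to two carbons), not H1.
(B) has a hydroxyl group (-OH) but it is an -OH, not an -SH.
(C) contains a thiol (-SH), which satisfies every atom and bond constraint.
So the answer is (C).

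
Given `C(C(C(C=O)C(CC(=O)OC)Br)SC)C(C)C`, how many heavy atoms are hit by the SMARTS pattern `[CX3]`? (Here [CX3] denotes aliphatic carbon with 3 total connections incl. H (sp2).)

The query [CX3] means: C with X3: aliphatic carbon with exactly 3 total connections.
Check the 17 heavy atoms by environment: 10× C (X4) → no; 1× Br (X1) → no; 1× S (X2) → no; 2× C (X3) → match; 2× O (X1) → no; 1× O (X2) → no.
That gives 2 matching atoms.

2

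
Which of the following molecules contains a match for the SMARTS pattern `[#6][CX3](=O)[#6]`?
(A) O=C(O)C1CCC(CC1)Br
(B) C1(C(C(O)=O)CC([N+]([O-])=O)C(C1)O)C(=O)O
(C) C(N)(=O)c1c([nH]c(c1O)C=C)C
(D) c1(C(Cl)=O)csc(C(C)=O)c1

D

[#6][CX3](=O)[#6] describes a carbonyl carbon (no H) flanked by two carbons (a ketone).
(A) has a carboxylic acid group (-C(=O)OH) but one neighbour of the carbonyl carbon is O, not C.
(B) has a carboxylic acid group (-C(=O)OH) but one neighbour of the carbonyl carbon is O, not C.
(C) has a primary amide (-C(=O)NH2) but one neighbour of the carbonyl carbon is N, not C.
(D) contains an acetyl/ketone group (-C(=O)CH3), which satisfies every atom and bond constraint.
So the answer is (D).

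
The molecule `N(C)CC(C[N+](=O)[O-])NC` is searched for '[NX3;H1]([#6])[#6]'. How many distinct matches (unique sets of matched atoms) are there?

[NX3;H1]([#6])[#6] is the SMARTS for a secondary amine: a trivalent nitrogen with one H, bonded to two carbons.
The molecule carries 2 separate instances of an N-methylamino group (-NHCH3) meeting every constraint; each maps to a distinct set of atoms, giving 2 matches.

2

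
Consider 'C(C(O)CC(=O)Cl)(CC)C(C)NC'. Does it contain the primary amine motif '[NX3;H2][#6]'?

No

The pattern [NX3;H2][#6] describes a trivalent nitrogen with two H attached to carbon — a primary amine.
The closest candidate here is an N-methylamino group (-NHCH3), but the nitrogen bears two carbons and only one H (H1), not H2. No other fragment satisfies the full query, so there is no match.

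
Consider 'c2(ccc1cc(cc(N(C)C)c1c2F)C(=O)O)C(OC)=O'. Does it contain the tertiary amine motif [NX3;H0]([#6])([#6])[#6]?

The pattern [NX3;H0]([#6])([#6])[#6] describes a trivalent nitrogen with no H, bonded to three carbons — a tertiary amine.
The molecule carries a dimethylamino group (-N(CH3)2), whose atoms satisfy every constraint of the query, so the pattern matches.

Yes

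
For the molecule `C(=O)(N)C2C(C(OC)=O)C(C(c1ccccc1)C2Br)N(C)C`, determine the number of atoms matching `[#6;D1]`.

The query [#6;D1] means: carbon bonded to exactly one heavy atom.
Check the 22 heavy atoms by environment: 7× C (D3) → no; 1× N (D3) → no; 3× C (D1) → match; 2× O (D1) → no; 1× O (D2) → no; 1× N (D1) → no; 1× c (aromatic, D3) → no; 5× c (aromatic, D2) → no; 1× Br (D1) → no.
That gives 3 matching atoms.

3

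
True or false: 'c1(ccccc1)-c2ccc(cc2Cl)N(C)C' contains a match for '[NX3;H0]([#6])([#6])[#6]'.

True

The pattern [NX3;H0]([#6])([#6])[#6] describes a trivalent nitrogen with no H, bonded to three carbons — a tertiary amine.
The molecule carries a dimethylamino group (-N(CH3)2), whose atoms satisfy every constraint of the query, so the pattern matches.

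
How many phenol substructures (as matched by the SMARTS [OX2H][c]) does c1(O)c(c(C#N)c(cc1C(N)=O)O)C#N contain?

2

[OX2H][c] is the SMARTS for a phenol: a hydroxyl oxygen attached to an aromatic carbon.
The molecule carries 2 separate instances of a hydroxyl group (-OH) meeting every constraint; each maps to a distinct set of atoms, giving 2 matches.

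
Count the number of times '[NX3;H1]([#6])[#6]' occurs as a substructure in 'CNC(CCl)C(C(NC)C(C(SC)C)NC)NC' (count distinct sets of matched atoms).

4

[NX3;H1]([#6])[#6] is the SMARTS for a secondary amine: a trivalent nitrogen with one H, bonded to two carbons.
The molecule carries 4 separate instances of an N-methylamino group (-NHCH3) meeting every constraint; each maps to a distinct set of atoms, giving 4 matches.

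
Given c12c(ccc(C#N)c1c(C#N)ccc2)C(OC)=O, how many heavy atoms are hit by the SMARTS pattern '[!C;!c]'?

The query [!C;!c] means: neither aliphatic nor aromatic carbon — same as [!#6].
Check the 18 heavy atoms by environment: 10× c (aromatic) → no; 4× C → no; 2× N → match; 2× O → match.
Summing the matching environments: 2 + 2 = 4 matching atoms.

4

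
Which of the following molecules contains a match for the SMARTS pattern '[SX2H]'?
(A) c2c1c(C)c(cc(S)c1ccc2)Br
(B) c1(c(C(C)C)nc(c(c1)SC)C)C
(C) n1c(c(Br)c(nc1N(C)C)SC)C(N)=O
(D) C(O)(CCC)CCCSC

[SX2H] describes an aliphatic sulfur with two connections, one being H (a thiol).
(A) contains a thiol (-SH), which satisfies every atom and bond constraint.
(B) has a methylthio ether (-SCH3) but the sulfur has H0 (bonded to two carbons), not H1.
(C) has a methylthio ether (-SCH3) but the sulfur has H0 (bonded to two carbons), not H1.
(D) has a hydroxyl group (-OH) but it is an -OH, not an -SH.
So the answer is (A).

A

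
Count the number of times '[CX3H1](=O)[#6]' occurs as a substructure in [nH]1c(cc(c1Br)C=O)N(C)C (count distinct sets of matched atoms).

1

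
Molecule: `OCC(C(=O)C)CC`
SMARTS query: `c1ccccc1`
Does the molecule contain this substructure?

No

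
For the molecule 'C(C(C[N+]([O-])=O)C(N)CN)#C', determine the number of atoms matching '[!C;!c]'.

The query [!C;!c] means: neither aliphatic nor aromatic carbon — same as [!#6].
Check the 11 heavy atoms by environment: 6× C → no; 1× N (charge +1) → match; 1× O (charge -1) → match; 1× O → match; 2× N → match.
Summing the matching environments: 1 + 1 + 1 + 2 = 5 matching atoms.

5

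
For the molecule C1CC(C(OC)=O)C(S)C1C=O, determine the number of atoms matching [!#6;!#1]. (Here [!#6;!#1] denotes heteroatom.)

4

The query [!#6;!#1] means: not carbon and not hydrogen — any heteroatom.
Check the 12 heavy atoms by environment: 8× C → no; 3× O → match; 1× S → match.
Summing the matching environments: 3 + 1 = 4 matching atoms.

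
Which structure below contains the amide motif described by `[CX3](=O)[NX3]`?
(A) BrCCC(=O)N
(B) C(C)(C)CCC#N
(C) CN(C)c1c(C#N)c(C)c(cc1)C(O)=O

[CX3](=O)[NX3] describes a carbonyl carbon bonded to a trivalent nitrogen (an amide).
(A) contains a primary amide (-C(=O)NH2), which satisfies every atom and bond constraint.
(B) has a nitrile (-C#N) but the nitrile N is NX1 (triple-bonded), not NX3.
(C) has a carboxylic acid group (-C(=O)OH) but the carbonyl is bonded to O, not to an NX3 nitrogen.
So the answer is (A).

A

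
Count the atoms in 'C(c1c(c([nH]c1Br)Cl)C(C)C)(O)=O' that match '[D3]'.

The query [D3] means: atom with exactly three heavy-atom neighbours.
Check the 13 heavy atoms by environment: 1× n (aromatic, D2) → no; 4× c (aromatic, D3) → match; 2× C (D3) → match; 2× C (D1) → no; 1× Cl (D1) → no; 1× Br (D1) → no; 2× O (D1) → no.
Summing the matching environments: 4 + 2 = 6 matching atoms.

6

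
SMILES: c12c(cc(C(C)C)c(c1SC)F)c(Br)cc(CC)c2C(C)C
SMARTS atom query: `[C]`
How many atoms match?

9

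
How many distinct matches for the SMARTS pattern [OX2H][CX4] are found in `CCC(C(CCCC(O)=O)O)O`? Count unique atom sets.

2

[OX2H][CX4] is the SMARTS for an aliphatic alcohol: a hydroxyl oxygen bound to an sp3 (X4) carbon.
The molecule carries 2 separate instances of a hydroxyl group (-OH) meeting every constraint; each maps to a distinct set of atoms, giving 2 matches.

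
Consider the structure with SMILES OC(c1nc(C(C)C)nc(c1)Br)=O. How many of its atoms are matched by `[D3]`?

5

The query [D3] means: atom with exactly three heavy-atom neighbours.
Check the 13 heavy atoms by environment: 2× n (aromatic, D2) → no; 3× c (aromatic, D3) → match; 1× c (aromatic, D2) → no; 2× C (D3) → match; 2× O (D1) → no; 1× Br (D1) → no; 2× C (D1) → no.
Summing the matching environments: 3 + 2 = 5 matching atoms.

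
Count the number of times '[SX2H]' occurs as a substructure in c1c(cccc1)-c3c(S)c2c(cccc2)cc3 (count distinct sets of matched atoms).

[SX2H] is the SMARTS for a thiol: an aliphatic sulfur with two connections, one being H.
Exactly one fragment in the molecule meets all constraints, giving 1 match.

1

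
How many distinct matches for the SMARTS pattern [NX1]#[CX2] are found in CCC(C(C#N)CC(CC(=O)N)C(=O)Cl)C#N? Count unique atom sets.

[NX1]#[CX2] is the SMARTS for a nitrile: a nitrogen triple-bonded to a two-connected carbon.
The molecule carries 2 separate instances of a nitrile (-C#N) meeting every constraint; each maps to a distinct set of atoms, giving 2 matches.

2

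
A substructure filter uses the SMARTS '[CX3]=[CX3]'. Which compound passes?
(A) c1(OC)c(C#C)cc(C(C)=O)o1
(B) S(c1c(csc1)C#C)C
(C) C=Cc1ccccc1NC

C

[CX3]=[CX3] describes a non-aromatic C=C double bond between two sp2 carbons (an alkene).
(A) has an ethynyl group (-C#CH) but the C-C bond is a triple bond, not a double bond.
(B) has an ethynyl group (-C#CH) but the C-C bond is a triple bond, not a double bond.
(C) contains a vinyl group (-CH=CH2), which satisfies every atom and bond constraint.
So the answer is (C).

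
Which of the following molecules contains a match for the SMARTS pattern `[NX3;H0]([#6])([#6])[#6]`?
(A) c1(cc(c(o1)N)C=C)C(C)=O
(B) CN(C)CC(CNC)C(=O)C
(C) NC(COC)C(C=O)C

B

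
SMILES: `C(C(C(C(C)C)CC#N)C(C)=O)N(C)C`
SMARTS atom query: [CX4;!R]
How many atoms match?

10

Check the 15 heavy atoms by environment: 10× C (X4, acyclic) → match; 1× N (X3, acyclic) → no; 1× C (X3, acyclic) → no; 1× O (X1, acyclic) → no; 1× C (X2, acyclic) → no; 1× N (X1, acyclic) → no.
That gives 10 matching atoms.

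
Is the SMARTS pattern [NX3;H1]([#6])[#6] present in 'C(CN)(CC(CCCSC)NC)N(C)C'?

Yes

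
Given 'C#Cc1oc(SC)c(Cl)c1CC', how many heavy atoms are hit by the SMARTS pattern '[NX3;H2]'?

The query [NX3;H2] means: aliphatic N with 3 total connections, two of them H — an -NH2 nitrogen (amine or amide).
Check the 12 heavy atoms by environment: 1× o (aromatic, H0, X2) → no; 4× c (aromatic, H0, X3) → no; 1× Cl (H0, X1) → no; 1× C (H2, X4) → no; 2× C (H3, X4) → no; 1× C (H0, X2) → no; 1× C (H1, X2) → no; 1× S (H0, X2) → no.
No environment satisfies the query, so 0 matching atoms.

0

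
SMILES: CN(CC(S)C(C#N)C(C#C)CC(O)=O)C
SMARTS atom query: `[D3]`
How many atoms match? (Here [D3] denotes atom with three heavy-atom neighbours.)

5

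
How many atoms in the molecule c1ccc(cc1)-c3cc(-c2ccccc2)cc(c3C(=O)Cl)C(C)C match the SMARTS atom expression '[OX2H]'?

0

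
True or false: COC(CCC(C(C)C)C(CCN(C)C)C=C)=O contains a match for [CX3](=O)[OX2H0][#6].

True

The pattern [CX3](=O)[OX2H0][#6] describes a carbonyl carbon bonded to an oxygen that is itself bonded to carbon (no H on that O) — an ester.
The molecule carries a methyl-ester group (-C(=O)OCH3), whose atoms satisfy every constraint of the query, so the pattern matches.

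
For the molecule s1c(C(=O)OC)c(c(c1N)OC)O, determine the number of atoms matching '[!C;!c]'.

6

The query [!C;!c] means: neither aliphatic nor aromatic carbon — same as [!#6].
Check the 13 heavy atoms by environment: 1× s (aromatic) → match; 4× c (aromatic) → no; 4× O → match; 1× N → match; 3× C → no.
Summing the matching environments: 1 + 4 + 1 = 6 matching atoms.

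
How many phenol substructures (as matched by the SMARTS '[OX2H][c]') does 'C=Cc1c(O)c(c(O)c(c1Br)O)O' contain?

[OX2H][c] is the SMARTS for a phenol: a hydroxyl oxygen attached to an aromatic carbon.
The molecule carries 4 separate instances of a hydroxyl group (-OH) meeting every constraint; each maps to a distinct set of atoms, giving 4 matches.

4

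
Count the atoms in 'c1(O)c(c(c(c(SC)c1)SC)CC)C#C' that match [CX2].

2

The query [CX2] means: C with X2: aliphatic carbon with exactly 2 total connections.
Check the 15 heavy atoms by environment: 6× c (aromatic, X3) → no; 2× S (X2) → no; 4× C (X4) → no; 2× C (X2) → match; 1× O (X2) → no.
That gives 2 matching atoms.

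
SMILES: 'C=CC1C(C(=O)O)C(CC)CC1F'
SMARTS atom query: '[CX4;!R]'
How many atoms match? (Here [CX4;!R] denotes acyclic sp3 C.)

The query [CX4;!R] means: aliphatic carbon with four total connections, not in a ring.
Check the 13 heavy atoms by environment: 5× C (X4, in 5-ring) → no; 3× C (X3, acyclic) → no; 1× O (X1, acyclic) → no; 1× O (X2, acyclic) → no; 2× C (X4, acyclic) → match; 1× F (X1, acyclic) → no.
That gives 2 matching atoms.

2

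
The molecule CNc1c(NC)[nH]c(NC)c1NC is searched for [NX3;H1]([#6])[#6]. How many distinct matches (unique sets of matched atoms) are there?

4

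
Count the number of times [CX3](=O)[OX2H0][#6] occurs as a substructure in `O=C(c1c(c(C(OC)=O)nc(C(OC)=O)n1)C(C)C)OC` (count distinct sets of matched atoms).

[CX3](=O)[OX2H0][#6] is the SMARTS for an ester: a carbonyl carbon bonded to an oxygen that is itself bonded to carbon (no H on that O).
The molecule carries 3 separate instances of a methyl-ester group (-C(=O)OCH3) meeting every constraint; each maps to a distinct set of atoms, giving 3 matches.

3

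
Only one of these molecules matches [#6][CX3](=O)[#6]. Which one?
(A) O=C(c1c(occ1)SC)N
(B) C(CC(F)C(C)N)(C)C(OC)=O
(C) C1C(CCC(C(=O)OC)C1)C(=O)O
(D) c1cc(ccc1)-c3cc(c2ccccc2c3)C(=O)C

D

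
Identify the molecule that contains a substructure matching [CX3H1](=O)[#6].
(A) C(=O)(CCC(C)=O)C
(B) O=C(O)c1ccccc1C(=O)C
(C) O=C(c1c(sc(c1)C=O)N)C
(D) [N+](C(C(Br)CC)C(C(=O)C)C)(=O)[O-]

C

[CX3H1](=O)[#6] describes an sp2 carbon with one H, double-bonded to O and single-bonded to carbon (an aldehyde).
(A) has an acetyl/ketone group (-C(=O)CH3) but the carbonyl carbon has H0 (two carbon neighbours), not H1.
(B) has an acetyl/ketone group (-C(=O)CH3) but the carbonyl carbon has H0 (two carbon neighbours), not H1.
(C) contains an aldehyde (-CHO), which satisfies every atom and bond constraint.
(D) has an acetyl/ketone group (-C(=O)CH3) but the carbonyl carbon has H0 (two carbon neighbours), not H1.
So the answer is (C).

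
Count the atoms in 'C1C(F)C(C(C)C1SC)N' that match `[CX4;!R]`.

The query [CX4;!R] means: aliphatic carbon with four total connections, not in a ring.
Check the 10 heavy atoms by environment: 5× C (X4, in 5-ring) → no; 1× S (X2, acyclic) → no; 2× C (X4, acyclic) → match; 1× F (X1, acyclic) → no; 1× N (X3, acyclic) → no.
That gives 2 matching atoms.

2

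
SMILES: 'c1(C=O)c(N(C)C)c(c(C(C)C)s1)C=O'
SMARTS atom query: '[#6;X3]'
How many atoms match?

6

The query [#6;X3] means: any carbon (aromatic or not) with three total connections.
Check the 15 heavy atoms by environment: 1× s (aromatic, X2) → no; 4× c (aromatic, X3) → match; 1× N (X3) → no; 5× C (X4) → no; 2× C (X3) → match; 2× O (X1) → no.
Summing the matching environments: 4 + 2 = 6 matching atoms.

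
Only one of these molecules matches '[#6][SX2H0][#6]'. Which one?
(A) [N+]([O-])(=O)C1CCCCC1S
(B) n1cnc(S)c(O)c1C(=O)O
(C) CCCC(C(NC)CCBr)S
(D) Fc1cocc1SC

D

[#6][SX2H0][#6] describes an aliphatic sulfur bridging two carbons with no H on the sulfur (a thioether).
(A) has a thiol (-SH) but the sulfur has H1, not H0 bridging two carbons.
(B) has a thiol (-SH) but the sulfur has H1, not H0 bridging two carbons.
(C) has a thiol (-SH) but the sulfur has H1, not H0 bridging two carbons.
(D) contains a methylthio ether (-SCH3), which satisfies every atom and bond constraint.
So the answer is (D).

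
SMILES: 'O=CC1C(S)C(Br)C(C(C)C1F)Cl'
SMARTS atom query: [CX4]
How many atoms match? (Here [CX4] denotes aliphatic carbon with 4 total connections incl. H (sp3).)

7

Check the 13 heavy atoms by environment: 7× C (X4) → match; 1× C (X3) → no; 1× O (X1) → no; 1× Br (X1) → no; 1× Cl (X1) → no; 1× S (X2) → no; 1× F (X1) → no.
That gives 7 matching atoms.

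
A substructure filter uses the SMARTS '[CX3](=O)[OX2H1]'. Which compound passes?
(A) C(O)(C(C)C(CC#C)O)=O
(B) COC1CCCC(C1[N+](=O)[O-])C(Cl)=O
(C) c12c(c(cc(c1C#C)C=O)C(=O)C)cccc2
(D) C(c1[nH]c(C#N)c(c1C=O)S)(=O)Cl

A

[CX3](=O)[OX2H1] describes an sp2 carbon double-bonded to O and single-bonded to an -OH oxygen (a carboxylic acid).
(A) contains a carboxylic acid group (-C(=O)OH), which satisfies every atom and bond constraint.
(B) has an acyl chloride (-C(=O)Cl) but the carbonyl is bonded to Cl, not to an -OH oxygen.
(C) has an aldehyde (-CHO) but there is no singly-bonded oxygen on the carbonyl carbon.
(D) has an acyl chloride (-C(=O)Cl) but the carbonyl is bonded to Cl, not to an -OH oxygen.
So the answer is (A).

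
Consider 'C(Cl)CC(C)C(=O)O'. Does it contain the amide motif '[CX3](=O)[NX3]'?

No

The pattern [CX3](=O)[NX3] describes a carbonyl carbon bonded to a trivalent nitrogen — an amide.
The closest candidate here is a carboxylic acid group (-C(=O)OH), but the carbonyl is bonded to O, not to an NX3 nitrogen. No other fragment satisfies the full query, so there is no match.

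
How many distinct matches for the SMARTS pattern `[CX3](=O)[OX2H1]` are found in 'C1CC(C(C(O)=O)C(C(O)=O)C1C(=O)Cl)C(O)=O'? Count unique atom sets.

3

[CX3](=O)[OX2H1] is the SMARTS for a carboxylic acid: an sp2 carbon double-bonded to O and single-bonded to an -OH oxygen.
The molecule carries 3 separate instances of a carboxylic acid group (-C(=O)OH) meeting every constraint; each maps to a distinct set of atoms, giving 3 matches.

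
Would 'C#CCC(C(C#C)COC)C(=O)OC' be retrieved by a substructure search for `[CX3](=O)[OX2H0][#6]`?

Yes

The pattern [CX3](=O)[OX2H0][#6] describes a carbonyl carbon bonded to an oxygen that is itself bonded to carbon (no H on that O) — an ester.
The molecule carries a methyl-ester group (-C(=O)OCH3), whose atoms satisfy every constraint of the query, so the pattern matches.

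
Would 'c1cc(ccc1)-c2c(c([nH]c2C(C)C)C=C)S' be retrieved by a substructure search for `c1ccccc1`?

Yes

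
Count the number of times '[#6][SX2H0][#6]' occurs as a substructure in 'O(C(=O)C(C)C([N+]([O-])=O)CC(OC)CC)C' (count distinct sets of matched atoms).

0

[#6][SX2H0][#6] is the SMARTS for a thioether: an aliphatic sulfur bridging two carbons with no H on the sulfur.
The molecule has a methoxy ether (-OCH3), but the bridging atom is O, not S; nothing else fits, so there are 0 matches.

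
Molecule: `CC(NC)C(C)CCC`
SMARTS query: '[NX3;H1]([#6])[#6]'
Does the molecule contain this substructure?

Yes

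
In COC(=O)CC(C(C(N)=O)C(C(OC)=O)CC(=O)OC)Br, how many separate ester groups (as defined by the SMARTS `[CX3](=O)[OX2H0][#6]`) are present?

3

[CX3](=O)[OX2H0][#6] is the SMARTS for an ester: a carbonyl carbon bonded to an oxygen that is itself bonded to carbon (no H on that O).
The molecule carries 3 separate instances of a methyl-ester group (-C(=O)OCH3) meeting every constraint; each maps to a distinct set of atoms, giving 3 matches.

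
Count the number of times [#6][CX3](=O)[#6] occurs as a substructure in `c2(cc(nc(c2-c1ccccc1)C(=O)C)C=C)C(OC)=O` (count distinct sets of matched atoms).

1

[#6][CX3](=O)[#6] is the SMARTS for a ketone: a carbonyl carbon (no H) flanked by two carbons.
Exactly one fragment in the molecule meets all constraints, giving 1 match.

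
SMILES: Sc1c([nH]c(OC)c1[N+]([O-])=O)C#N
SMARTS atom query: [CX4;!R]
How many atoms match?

1

The query [CX4;!R] means: aliphatic carbon with four total connections, not in a ring.
Check the 13 heavy atoms by environment: 1× n (aromatic, X3, in 5-ring) → no; 4× c (aromatic, X3, in 5-ring) → no; 1× N (charge +1, X3, acyclic) → no; 1× O (charge -1, X1, acyclic) → no; 1× O (X1, acyclic) → no; 1× C (X2, acyclic) → no; 1× N (X1, acyclic) → no; 1× O (X2, acyclic) → no; 1× C (X4, acyclic) → match; 1× S (X2, acyclic) → no.
That gives 1 matching atom.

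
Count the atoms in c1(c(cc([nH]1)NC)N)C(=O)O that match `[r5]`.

5

The query [r5] means: r5 matches atoms in a five-membered ring.
Check the 11 heavy atoms by environment: 1× n (aromatic, in 5-ring) → match; 4× c (aromatic, in 5-ring) → match; 2× N (acyclic) → no; 2× C (acyclic) → no; 2× O (acyclic) → no.
Summing the matching environments: 1 + 4 = 5 matching atoms.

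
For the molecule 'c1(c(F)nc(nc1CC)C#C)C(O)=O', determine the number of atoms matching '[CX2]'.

2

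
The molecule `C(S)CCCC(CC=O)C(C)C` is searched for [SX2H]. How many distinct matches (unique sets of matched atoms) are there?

1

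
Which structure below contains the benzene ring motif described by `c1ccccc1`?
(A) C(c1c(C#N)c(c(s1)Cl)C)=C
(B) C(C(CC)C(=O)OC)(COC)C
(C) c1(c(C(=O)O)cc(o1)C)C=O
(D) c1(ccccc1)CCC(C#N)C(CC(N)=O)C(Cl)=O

c1ccccc1 describes six aromatic carbons in a ring (a benzene ring).
(A) has a methyl group (-CH3) but no six-membered all-carbon aromatic ring is present.
(B) has a methyl group (-CH3) but no six-membered all-carbon aromatic ring is present.
(C) has a methyl group (-CH3) but no six-membered all-carbon aromatic ring is present.
(D) contains a phenyl ring, which satisfies every atom and bond constraint.
So the answer is (D).

D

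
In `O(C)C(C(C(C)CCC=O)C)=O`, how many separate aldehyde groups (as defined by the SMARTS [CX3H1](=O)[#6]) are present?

[CX3H1](=O)[#6] is the SMARTS for an aldehyde: an sp2 carbon with one H, double-bonded to O and single-bonded to carbon.
Exactly one fragment in the molecule meets all constraints, giving 1 match.

1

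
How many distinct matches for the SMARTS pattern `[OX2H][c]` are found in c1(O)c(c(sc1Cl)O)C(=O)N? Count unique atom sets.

[OX2H][c] is the SMARTS for a phenol: a hydroxyl oxygen attached to an aromatic carbon.
The molecule carries 2 separate instances of a hydroxyl group (-OH) meeting every constraint; each maps to a distinct set of atoms, giving 2 matches.

2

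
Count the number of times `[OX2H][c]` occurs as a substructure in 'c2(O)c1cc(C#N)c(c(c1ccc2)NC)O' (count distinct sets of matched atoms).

2

[OX2H][c] is the SMARTS for a phenol: a hydroxyl oxygen attached to an aromatic carbon.
The molecule carries 2 separate instances of a hydroxyl group (-OH) meeting every constraint; each maps to a distinct set of atoms, giving 2 matches.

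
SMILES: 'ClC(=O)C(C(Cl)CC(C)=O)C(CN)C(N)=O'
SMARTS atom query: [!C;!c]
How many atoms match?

7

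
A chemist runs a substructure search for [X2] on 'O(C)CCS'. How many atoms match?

2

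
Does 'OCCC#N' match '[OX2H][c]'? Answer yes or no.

No

The pattern [OX2H][c] describes a hydroxyl oxygen attached to an aromatic carbon — a phenol.
The closest candidate here is a hydroxyl group (-OH), but the -OH is on an aliphatic carbon, not an aromatic c. No other fragment satisfies the full query, so there is no match.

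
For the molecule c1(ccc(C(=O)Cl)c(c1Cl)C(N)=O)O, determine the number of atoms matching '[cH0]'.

4

The query [cH0] means: aromatic carbon with no attached hydrogen (substituted or ring-fusion).
Check the 14 heavy atoms by environment: 2× c (aromatic, H1) → no; 4× c (aromatic, H0) → match; 1× O (H1) → no; 2× C (H0) → no; 2× O (H0) → no; 1× N (H2) → no; 2× Cl (H0) → no.
That gives 4 matching atoms.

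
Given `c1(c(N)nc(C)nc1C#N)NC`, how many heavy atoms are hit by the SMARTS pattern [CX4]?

2

The query [CX4] means: C with X4: aliphatic carbon with exactly 4 total connections (bonds + H).
Check the 12 heavy atoms by environment: 2× n (aromatic, X2) → no; 4× c (aromatic, X3) → no; 2× C (X4) → match; 2× N (X3) → no; 1× C (X2) → no; 1× N (X1) → no.
That gives 2 matching atoms.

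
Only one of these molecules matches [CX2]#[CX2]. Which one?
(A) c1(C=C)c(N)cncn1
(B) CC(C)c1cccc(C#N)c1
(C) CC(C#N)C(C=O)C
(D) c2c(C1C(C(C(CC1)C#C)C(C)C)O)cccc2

D

[CX2]#[CX2] describes a carbon-carbon triple bond (an alkyne).
(A) has a vinyl group (-CH=CH2) but the C=C is a double bond; both carbons are CX3, not CX2.
(B) has a nitrile (-C#N) but the triple bond is C#N, not C#C.
(C) has a nitrile (-C#N) but the triple bond is C#N, not C#C.
(D) contains an ethynyl group (-C#CH), which satisfies every atom and bond constraint.
So the answer is (D).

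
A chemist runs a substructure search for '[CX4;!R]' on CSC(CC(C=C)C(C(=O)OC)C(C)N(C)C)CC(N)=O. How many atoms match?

Check the 21 heavy atoms by environment: 11× C (X4, acyclic) → match; 4× C (X3, acyclic) → no; 2× O (X1, acyclic) → no; 2× N (X3, acyclic) → no; 1× O (X2, acyclic) → no; 1× S (X2, acyclic) → no.
That gives 11 matching atoms.

11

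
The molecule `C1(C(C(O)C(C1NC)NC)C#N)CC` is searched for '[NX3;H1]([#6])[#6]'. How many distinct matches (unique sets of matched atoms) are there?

2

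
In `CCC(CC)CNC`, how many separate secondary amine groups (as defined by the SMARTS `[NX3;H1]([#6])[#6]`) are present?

[NX3;H1]([#6])[#6] is the SMARTS for a secondary amine: a trivalent nitrogen with one H, bonded to two carbons.
Exactly one fragment in the molecule meets all constraints, giving 1 match.

1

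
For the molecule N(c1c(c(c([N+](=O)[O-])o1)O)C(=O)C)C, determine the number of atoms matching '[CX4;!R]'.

Check the 14 heavy atoms by environment: 1× o (aromatic, X2, in 5-ring) → no; 4× c (aromatic, X3, in 5-ring) → no; 1× N (X3, acyclic) → no; 2× C (X4, acyclic) → match; 1× N (charge +1, X3, acyclic) → no; 1× O (charge -1, X1, acyclic) → no; 2× O (X1, acyclic) → no; 1× O (X2, acyclic) → no; 1× C (X3, acyclic) → no.
That gives 2 matching atoms.

2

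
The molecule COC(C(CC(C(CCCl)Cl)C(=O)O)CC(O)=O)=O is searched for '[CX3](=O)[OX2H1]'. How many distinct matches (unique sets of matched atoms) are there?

2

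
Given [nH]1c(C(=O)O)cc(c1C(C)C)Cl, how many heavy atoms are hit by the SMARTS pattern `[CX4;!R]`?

3

Check the 12 heavy atoms by environment: 1× n (aromatic, X3, in 5-ring) → no; 4× c (aromatic, X3, in 5-ring) → no; 1× Cl (X1, acyclic) → no; 1× C (X3, acyclic) → no; 1× O (X1, acyclic) → no; 1× O (X2, acyclic) → no; 3× C (X4, acyclic) → match.
That gives 3 matching atoms.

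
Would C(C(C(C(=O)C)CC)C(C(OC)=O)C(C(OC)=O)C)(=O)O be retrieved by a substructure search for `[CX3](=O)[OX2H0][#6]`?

The pattern [CX3](=O)[OX2H0][#6] describes a carbonyl carbon bonded to an oxygen that is itself bonded to carbon (no H on that O) — an ester.
The molecule carries a methyl-ester group (-C(=O)OCH3), whose atoms satisfy every constraint of the query, so the pattern matches.

Yes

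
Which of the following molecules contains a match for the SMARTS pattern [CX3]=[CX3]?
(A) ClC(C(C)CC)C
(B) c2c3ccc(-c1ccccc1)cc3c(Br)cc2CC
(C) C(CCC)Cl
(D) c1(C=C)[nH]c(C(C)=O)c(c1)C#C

D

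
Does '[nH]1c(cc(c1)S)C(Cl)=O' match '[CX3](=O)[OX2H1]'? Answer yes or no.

The pattern [CX3](=O)[OX2H1] describes an sp2 carbon double-bonded to O and single-bonded to an -OH oxygen — a carboxylic acid.
The closest candidate here is an acyl chloride (-C(=O)Cl), but the carbonyl is bonded to Cl, not to an -OH oxygen. No other fragment satisfies the full query, so there is no match.

No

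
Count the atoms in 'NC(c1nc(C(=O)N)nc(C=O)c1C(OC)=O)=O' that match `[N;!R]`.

The query [N;!R] means: aliphatic nitrogen not in a ring.
Check the 18 heavy atoms by environment: 2× n (aromatic, in 6-ring) → no; 4× c (aromatic, in 6-ring) → no; 5× C (acyclic) → no; 5× O (acyclic) → no; 2× N (acyclic) → match.
That gives 2 matching atoms.

2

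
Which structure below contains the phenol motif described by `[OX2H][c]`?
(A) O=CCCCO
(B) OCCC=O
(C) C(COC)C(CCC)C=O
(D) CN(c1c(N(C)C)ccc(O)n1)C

D

[OX2H][c] describes a hydroxyl oxygen attached to an aromatic carbon (a phenol).
(A) has a hydroxyl group (-OH) but the -OH is on an aliphatic carbon, not an aromatic c.
(B) has a hydroxyl group (-OH) but the -OH is on an aliphatic carbon, not an aromatic c.
(C) has a methoxy ether (-OCH3) but the oxygen has H0, not H1.
(D) contains a hydroxyl group (-OH), which satisfies every atom and bond constraint.
So the answer is (D).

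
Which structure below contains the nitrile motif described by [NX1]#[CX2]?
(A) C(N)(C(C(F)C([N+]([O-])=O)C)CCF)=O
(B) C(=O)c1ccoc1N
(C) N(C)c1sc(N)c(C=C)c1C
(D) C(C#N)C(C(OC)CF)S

D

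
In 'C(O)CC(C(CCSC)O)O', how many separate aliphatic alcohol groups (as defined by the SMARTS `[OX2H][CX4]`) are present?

3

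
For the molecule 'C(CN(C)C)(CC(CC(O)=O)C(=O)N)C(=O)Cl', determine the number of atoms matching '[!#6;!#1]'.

7

The query [!#6;!#1] means: not carbon and not hydrogen — any heteroatom.
Check the 17 heavy atoms by environment: 10× C → no; 4× O → match; 2× N → match; 1× Cl → match.
Summing the matching environments: 4 + 2 + 1 = 7 matching atoms.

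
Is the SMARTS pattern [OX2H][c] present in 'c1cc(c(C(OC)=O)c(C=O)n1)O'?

The pattern [OX2H][c] describes a hydroxyl oxygen attached to an aromatic carbon — a phenol.
The molecule carries a hydroxyl group (-OH), whose atoms satisfy every constraint of the query, so the pattern matches.

Yes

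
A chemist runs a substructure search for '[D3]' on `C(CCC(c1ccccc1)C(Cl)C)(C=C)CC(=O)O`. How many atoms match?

5

Check the 19 heavy atoms by environment: 4× C (D2) → no; 4× C (D3) → match; 2× C (D1) → no; 1× Cl (D1) → no; 2× O (D1) → no; 1× c (aromatic, D3) → match; 5× c (aromatic, D2) → no.
Summing the matching environments: 4 + 1 = 5 matching atoms.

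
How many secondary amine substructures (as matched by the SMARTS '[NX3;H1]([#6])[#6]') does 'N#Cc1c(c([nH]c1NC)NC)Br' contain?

2

[NX3;H1]([#6])[#6] is the SMARTS for a secondary amine: a trivalent nitrogen with one H, bonded to two carbons.
The molecule carries 2 separate instances of an N-methylamino group (-NHCH3) meeting every constraint; each maps to a distinct set of atoms, giving 2 matches.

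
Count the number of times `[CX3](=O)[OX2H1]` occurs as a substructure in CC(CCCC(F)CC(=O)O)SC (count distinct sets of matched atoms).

1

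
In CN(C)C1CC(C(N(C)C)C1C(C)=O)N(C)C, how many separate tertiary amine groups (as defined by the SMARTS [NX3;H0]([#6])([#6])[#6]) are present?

3

[NX3;H0]([#6])([#6])[#6] is the SMARTS for a tertiary amine: a trivalent nitrogen with no H, bonded to three carbons.
The molecule carries 3 separate instances of a dimethylamino group (-N(CH3)2) meeting every constraint; each maps to a distinct set of atoms, giving 3 matches.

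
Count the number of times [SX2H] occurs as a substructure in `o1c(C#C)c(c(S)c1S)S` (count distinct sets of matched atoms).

3

[SX2H] is the SMARTS for a thiol: an aliphatic sulfur with two connections, one being H.
The molecule carries 3 separate instances of a thiol (-SH) meeting every constraint; each maps to a distinct set of atoms, giving 3 matches.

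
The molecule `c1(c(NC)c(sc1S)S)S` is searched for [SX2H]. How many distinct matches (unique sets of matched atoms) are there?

3

[SX2H] is the SMARTS for a thiol: an aliphatic sulfur with two connections, one being H.
The molecule carries 3 separate instances of a thiol (-SH) meeting every constraint; each maps to a distinct set of atoms, giving 3 matches.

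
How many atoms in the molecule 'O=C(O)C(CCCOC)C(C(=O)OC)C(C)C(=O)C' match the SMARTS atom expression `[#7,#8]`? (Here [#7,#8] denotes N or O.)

6

The query [#7,#8] means: nitrogen or oxygen (comma = OR).
Check the 19 heavy atoms by environment: 13× C → no; 6× O → match.
That gives 6 matching atoms.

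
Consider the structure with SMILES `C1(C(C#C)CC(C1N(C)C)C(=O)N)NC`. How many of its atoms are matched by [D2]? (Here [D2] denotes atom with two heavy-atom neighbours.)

The query [D2] means: atom with exactly two heavy-atom neighbours.
Check the 15 heavy atoms by environment: 5× C (D3) → no; 2× C (D2) → match; 1× O (D1) → no; 1× N (D1) → no; 1× N (D2) → match; 4× C (D1) → no; 1× N (D3) → no.
Summing the matching environments: 2 + 1 = 3 matching atoms.

3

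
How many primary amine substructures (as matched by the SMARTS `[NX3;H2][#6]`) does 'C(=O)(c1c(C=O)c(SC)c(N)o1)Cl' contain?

[NX3;H2][#6] is the SMARTS for a primary amine: a trivalent nitrogen with two H attached to carbon.
Exactly one fragment in the molecule meets all constraints, giving 1 match.

1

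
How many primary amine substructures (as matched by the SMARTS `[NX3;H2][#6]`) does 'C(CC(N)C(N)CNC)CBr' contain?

[NX3;H2][#6] is the SMARTS for a primary amine: a trivalent nitrogen with two H attached to carbon.
The molecule carries 2 separate instances of a primary amino group (-NH2) meeting every constraint; each maps to a distinct set of atoms, giving 2 matches.

2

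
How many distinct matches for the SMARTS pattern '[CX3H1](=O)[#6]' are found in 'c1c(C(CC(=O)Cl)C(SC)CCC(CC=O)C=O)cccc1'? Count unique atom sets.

2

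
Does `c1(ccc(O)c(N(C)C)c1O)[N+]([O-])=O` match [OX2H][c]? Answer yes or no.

The pattern [OX2H][c] describes a hydroxyl oxygen attached to an aromatic carbon — a phenol.
The molecule carries a hydroxyl group (-OH), whose atoms satisfy every constraint of the query, so the pattern matches.

Yes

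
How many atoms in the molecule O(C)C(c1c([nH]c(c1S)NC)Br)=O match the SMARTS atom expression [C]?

3

The query [C] means: uppercase C matches aliphatic (non-aromatic) carbon only.
Check the 13 heavy atoms by environment: 1× n (aromatic) → no; 4× c (aromatic) → no; 1× N → no; 3× C → match; 1× Br → no; 2× O → no; 1× S → no.
That gives 3 matching atoms.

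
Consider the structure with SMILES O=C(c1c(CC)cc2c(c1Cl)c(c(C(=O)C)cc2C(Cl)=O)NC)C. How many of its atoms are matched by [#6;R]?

10

The query [#6;R] means: carbon that is part of a ring.
Check the 24 heavy atoms by environment: 10× c (aromatic, in 6-ring) → match; 8× C (acyclic) → no; 1× N (acyclic) → no; 3× O (acyclic) → no; 2× Cl (acyclic) → no.
That gives 10 matching atoms.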